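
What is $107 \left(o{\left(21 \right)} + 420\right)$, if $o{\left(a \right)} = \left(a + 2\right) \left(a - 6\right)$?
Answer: $81855$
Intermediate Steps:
$o{\left(a \right)} = \left(-6 + a\right) \left(2 + a\right)$ ($o{\left(a \right)} = \left(2 + a\right) \left(-6 + a\right) = \left(-6 + a\right) \left(2 + a\right)$)
$107 \left(o{\left(21 \right)} + 420\right) = 107 \left(\left(-12 + 21^{2} - 84\right) + 420\right) = 107 \left(\left(-12 + 441 - 84\right) + 420\right) = 107 \left(345 + 420\right) = 107 \cdot 765 = 81855$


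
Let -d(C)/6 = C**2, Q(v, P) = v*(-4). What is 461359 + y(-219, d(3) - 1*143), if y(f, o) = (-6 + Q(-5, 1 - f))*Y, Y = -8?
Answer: 461247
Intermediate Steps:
Q(v, P) = -4*v
d(C) = -6*C**2
y(f, o) = -112 (y(f, o) = (-6 - 4*(-5))*(-8) = (-6 + 20)*(-8) = 14*(-8) = -112)
461359 + y(-219, d(3) - 1*143) = 461359 - 112 = 461247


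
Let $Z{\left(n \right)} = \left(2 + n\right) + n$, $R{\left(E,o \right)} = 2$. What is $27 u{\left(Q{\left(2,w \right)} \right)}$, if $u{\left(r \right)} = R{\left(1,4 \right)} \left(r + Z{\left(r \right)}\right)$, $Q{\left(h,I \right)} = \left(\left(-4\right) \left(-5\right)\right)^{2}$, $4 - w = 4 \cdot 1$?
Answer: $64908$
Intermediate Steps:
$w = 0$ ($w = 4 - 4 \cdot 1 = 4 - 4 = 0$)
$Q{\left(h,I \right)} = 400$ ($Q{\left(h,I \right)} = 20^{2} = 400$)
$Z{\left(n \right)} = 2 + 2 n$
$u{\left(r \right)} = 4 + 6 r$ ($u{\left(r \right)} = 2 \left(r + \left(2 + 2 r\right)\right) = 2 \left(2 + 3 r\right) = 4 + 6 r$)
$27 u{\left(Q{\left(2,w \right)} \right)} = 27 \left(4 + 6 \cdot 400\right) = 27 \left(4 + 2400\right) = 27 \cdot 2404 = 64908$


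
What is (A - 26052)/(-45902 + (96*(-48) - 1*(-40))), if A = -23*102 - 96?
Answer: 14247/25235 ≈ 0.56457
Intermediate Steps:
A = -2442 (A = -2346 - 96 = -2442)
(A - 26052)/(-45902 + (96*(-48) - 1*(-40))) = (-2442 - 26052)/(-45902 + (96*(-48) - 1*(-40))) = -28494/(-45902 + (-4608 + 40)) = -28494/(-45902 - 4568) = -28494/(-50470) = -28494*(-1/50470) = 14247/25235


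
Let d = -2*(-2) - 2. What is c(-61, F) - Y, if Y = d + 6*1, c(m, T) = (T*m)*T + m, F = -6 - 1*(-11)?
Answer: -1594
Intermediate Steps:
F = 5 (F = -6 + 11 = 5)
d = 2 (d = 4 - 2 = 2)
c(m, T) = m + m*T**2 (c(m, T) = m*T**2 + m = m + m*T**2)
Y = 8 (Y = 2 + 6*1 = 2 + 6 = 8)
c(-61, F) - Y = -61*(1 + 5**2) - 1*8 = -61*(1 + 25) - 8 = -61*26 - 8 = -1586 - 8 = -1594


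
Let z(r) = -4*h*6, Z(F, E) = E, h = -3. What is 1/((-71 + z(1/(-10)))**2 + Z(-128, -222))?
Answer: -1/221 ≈ -0.0045249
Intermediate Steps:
z(r) = 72 (z(r) = -4*(-3)*6 = 12*6 = 72)
1/((-71 + z(1/(-10)))**2 + Z(-128, -222)) = 1/((-71 + 72)**2 - 222) = 1/(1**2 - 222) = 1/(1 - 222) = 1/(-221) = -1/221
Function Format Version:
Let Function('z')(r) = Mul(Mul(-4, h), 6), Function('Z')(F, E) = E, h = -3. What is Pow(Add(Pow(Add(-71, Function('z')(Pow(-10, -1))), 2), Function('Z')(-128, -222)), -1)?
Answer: Rational(-1, 221) ≈ -0.0045249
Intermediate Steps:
Function('z')(r) = 72 (Function('z')(r) = Mul(Mul(-4, -3), 6) = Mul(12, 6) = 72)
Pow(Add(Pow(Add(-71, Function('z')(Pow(-10, -1))), 2), Function('Z')(-128, -222)), -1) = Pow(Add(Pow(Add(-71, 72), 2), -222), -1) = Pow(Add(Pow(1, 2), -222), -1) = Pow(Add(1, -222), -1) = Pow(-221, -1) = Rational(-1, 221)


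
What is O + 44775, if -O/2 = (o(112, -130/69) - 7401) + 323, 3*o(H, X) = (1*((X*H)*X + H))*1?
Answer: 836859409/14283 ≈ 58591.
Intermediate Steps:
o(H, X) = H/3 + H*X²/3 (o(H, X) = ((1*((X*H)*X + H))*1)/3 = ((1*((H*X)*X + H))*1)/3 = ((1*(H*X² + H))*1)/3 = ((1*(H + H*X²))*1)/3 = ((H + H*X²)*1)/3 = (H + H*X²)/3 = H/3 + H*X²/3)
O = 197338084/14283 (O = -2*(((⅓)*112*(1 + (-130/69)²) - 7401) + 323) = -2*(((⅓)*112*(1 + 16900/4761) - 7401) + 323) = -2*(((⅓)*112*(21661/4761) - 7401) + 323) = -2*((2426032/14283 - 7401) + 323) = -2*(-103282451/14283 + 323) = -2*(-98669042/14283) = 197338084/14283 ≈ 13816.)
O + 44775 = 197338084/14283 + 44775 = 836859409/14283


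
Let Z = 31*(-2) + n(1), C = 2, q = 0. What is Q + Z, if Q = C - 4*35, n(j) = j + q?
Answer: -199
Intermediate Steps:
n(j) = j (n(j) = j + 0 = j)
Z = -61 (Z = 31*(-2) + 1 = -62 + 1 = -61)
Q = -138 (Q = 2 - 4*35 = 2 - 140 = -138)
Q + Z = -138 - 61 = -199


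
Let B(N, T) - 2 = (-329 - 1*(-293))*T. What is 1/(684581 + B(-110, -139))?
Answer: 1/689587 ≈ 1.4501e-6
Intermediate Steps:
B(N, T) = 2 - 36*T (B(N, T) = 2 + (-329 - 1*(-293))*T = 2 + (-329 + 293)*T = 2 - 36*T)
1/(684581 + B(-110, -139)) = 1/(684581 + (2 - 36*(-139))) = 1/(684581 + (2 + 5004)) = 1/(684581 + 5006) = 1/689587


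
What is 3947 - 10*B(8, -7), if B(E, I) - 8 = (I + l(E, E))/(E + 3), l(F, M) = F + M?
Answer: 42447/11 ≈ 3858.8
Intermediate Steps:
B(E, I) = 8 + (I + 2*E)/(3 + E) (B(E, I) = 8 + (I + (E + E))/(E + 3) = 8 + (I + 2*E)/(3 + E))
3947 - 10*B(8, -7) = 3947 - 10*(24 - 7 + 10*8)/(3 + 8) = 3947 - 10*(24 - 7 + 80)/11 = 3947 - 10*(1/11)*97 = 3947 - 10*97/11 = 3947 - 1*970/11 = 3947 - 970/11 = 42447/11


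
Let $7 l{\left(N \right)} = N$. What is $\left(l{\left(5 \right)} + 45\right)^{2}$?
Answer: $\frac{102400}{49} \approx 2089.8$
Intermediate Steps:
$l{\left(N \right)} = \frac{N}{7}$
$\left(l{\left(5 \right)} + 45\right)^{2} = \left(\frac{1}{7} \cdot 5 + 45\right)^{2} = \left(\frac{5}{7} + 45\right)^{2} = \left(\frac{320}{7}\right)^{2} = \frac{102400}{49}$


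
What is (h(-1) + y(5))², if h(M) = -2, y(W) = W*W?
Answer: 529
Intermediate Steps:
y(W) = W²
(h(-1) + y(5))² = (-2 + 5²)² = (-2 + 25)² = 23² = 529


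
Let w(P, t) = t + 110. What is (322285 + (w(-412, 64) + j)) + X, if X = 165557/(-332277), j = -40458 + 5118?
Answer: 95402874406/332277 ≈ 2.8712e+5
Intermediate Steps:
j = -35340
w(P, t) = 110 + t
X = -165557/332277 (X = 165557*(-1/332277) = -165557/332277 ≈ -0.49825)
(322285 + (w(-412, 64) + j)) + X = (322285 + ((110 + 64) - 35340)) - 165557/332277 = (322285 + (174 - 35340)) - 165557/332277 = (322285 - 35166) - 165557/332277 = 287119 - 165557/332277 = 95402874406/332277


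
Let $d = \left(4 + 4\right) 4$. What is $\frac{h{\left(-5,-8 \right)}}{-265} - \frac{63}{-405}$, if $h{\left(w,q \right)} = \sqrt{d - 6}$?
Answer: $\frac{7}{45} - \frac{\sqrt{26}}{265} \approx 0.13631$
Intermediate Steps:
$d = 32$ ($d = 8 \cdot 4 = 32$)
$h{\left(w,q \right)} = \sqrt{26}$ ($h{\left(w,q \right)} = \sqrt{32 - 6} = \sqrt{26}$)
$\frac{h{\left(-5,-8 \right)}}{-265} - \frac{63}{-405} = \frac{\sqrt{26}}{-265} - \frac{63}{-405} = \sqrt{26} \left(- \frac{1}{265}\right) - - \frac{7}{45} = - \frac{\sqrt{26}}{265} + \frac{7}{45} = \frac{7}{45} - \frac{\sqrt{26}}{265}$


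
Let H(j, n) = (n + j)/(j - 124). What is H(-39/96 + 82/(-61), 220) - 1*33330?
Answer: -8181774473/245465 ≈ -33332.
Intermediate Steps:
H(j, n) = (j + n)/(-124 + j)
H(-39/96 + 82/(-61), 220) - 1*33330 = ((-39/96 + 82/(-61)) + 220)/(-124 + (-39/96 + 82/(-61))) - 1*33330 = ((-39*1/96 + 82*(-1/61)) + 220)/(-124 + (-39*1/96 + 82*(-1/61))) - 33330 = ((-13/32 - 82/61) + 220)/(-124 + (-13/32 - 82/61)) - 33330 = (-3417/1952 + 220)/(-124 - 3417/1952) - 33330 = (426023/1952)/(-245465/1952) - 33330 = -1952/245465*426023/1952 - 33330 = -426023/245465 - 33330 = -8181774473/245465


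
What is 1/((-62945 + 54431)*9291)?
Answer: -1/79103574 ≈ -1.2642e-8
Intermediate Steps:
1/((-62945 + 54431)*9291) = (1/9291)/(-8514) = -1/8514*1/9291 = -1/79103574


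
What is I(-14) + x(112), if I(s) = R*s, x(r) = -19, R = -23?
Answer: 303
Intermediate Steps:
I(s) = -23*s
I(-14) + x(112) = -23*(-14) - 19 = 322 - 19 = 303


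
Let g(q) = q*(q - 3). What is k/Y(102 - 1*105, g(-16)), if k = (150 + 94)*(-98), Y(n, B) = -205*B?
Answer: 2989/7790 ≈ 0.38370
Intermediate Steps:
g(q) = q*(-3 + q)
k = -23912 (k = 244*(-98) = -23912)
k/Y(102 - 1*105, g(-16)) = -23912*1/(3280*(-3 - 16)) = -23912/((-(-3280)*(-19))) = -23912/((-205*304)) = -23912/(-62320) = -23912*(-1/62320) = 2989/7790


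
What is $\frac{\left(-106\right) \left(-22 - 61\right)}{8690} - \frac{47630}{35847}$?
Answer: $- \frac{49261397}{155755215} \approx -0.31627$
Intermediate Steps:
$\frac{\left(-106\right) \left(-22 - 61\right)}{8690} - \frac{47630}{35847} = \left(-106\right) \left(-83\right) \frac{1}{8690} - \frac{47630}{35847} = 8798 \cdot \frac{1}{8690} - \frac{47630}{35847} = \frac{4399}{4345} - \frac{47630}{35847} = - \frac{49261397}{155755215}$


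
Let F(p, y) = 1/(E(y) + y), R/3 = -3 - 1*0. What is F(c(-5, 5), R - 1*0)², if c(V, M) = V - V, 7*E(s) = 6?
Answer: 49/3249 ≈ 0.015082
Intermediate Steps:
E(s) = 6/7 (E(s) = (⅐)*6 = 6/7)
R = -9 (R = 3*(-3 - 1*0) = 3*(-3 + 0) = 3*(-3) = -9)
c(V, M) = 0
F(p, y) = 1/(6/7 + y)
F(c(-5, 5), R - 1*0)² = (7/(6 + 7*(-9 - 1*0)))² = (7/(6 + 7*(-9 + 0)))² = (7/(6 + 7*(-9)))² = (7/(6 - 63))² = (7/(-57))² = (7*(-1/57))² = (-7/57)² = 49/3249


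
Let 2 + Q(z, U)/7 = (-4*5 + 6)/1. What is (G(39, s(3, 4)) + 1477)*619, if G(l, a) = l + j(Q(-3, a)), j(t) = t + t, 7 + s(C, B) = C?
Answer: 799748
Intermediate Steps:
s(C, B) = -7 + C
Q(z, U) = -112 (Q(z, U) = -14 + 7*((-4*5 + 6)/1) = -14 + 7*((-20 + 6)*1) = -14 + 7*(-14*1) = -14 + 7*(-14) = -14 - 98 = -112)
j(t) = 2*t
G(l, a) = -224 + l (G(l, a) = l + 2*(-112) = l - 224 = -224 + l)
(G(39, s(3, 4)) + 1477)*619 = ((-224 + 39) + 1477)*619 = (-185 + 1477)*619 = 1292*619 = 799748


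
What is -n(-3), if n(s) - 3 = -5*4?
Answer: 17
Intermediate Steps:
n(s) = -17 (n(s) = 3 - 5*4 = 3 - 20 = -17)
-n(-3) = -1*(-17) = 17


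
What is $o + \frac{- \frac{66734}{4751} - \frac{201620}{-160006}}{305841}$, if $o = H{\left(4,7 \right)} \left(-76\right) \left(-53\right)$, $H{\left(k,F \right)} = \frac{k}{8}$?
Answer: $\frac{234124285693618930}{116248406431773} \approx 2014.0$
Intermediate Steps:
$H{\left(k,F \right)} = \frac{k}{8}$ ($H{\left(k,F \right)} = k \frac{1}{8} = \frac{k}{8}$)
$o = 2014$ ($o = \frac{1}{8} \cdot 4 \left(-76\right) \left(-53\right) = \frac{1}{2} \left(-76\right) \left(-53\right) = \left(-38\right) \left(-53\right) = 2014$)
$o + \frac{- \frac{66734}{4751} - \frac{201620}{-160006}}{305841} = 2014 + \frac{- \frac{66734}{4751} - \frac{201620}{-160006}}{305841} = 2014 + \left(\left(-66734\right) \frac{1}{4751} - - \frac{100810}{80003}\right) \frac{1}{305841} = 2014 + \left(- \frac{66734}{4751} + \frac{100810}{80003}\right) \frac{1}{305841} = 2014 - \frac{4859971892}{116248406431773} = \frac{234124285693618930}{116248406431773}$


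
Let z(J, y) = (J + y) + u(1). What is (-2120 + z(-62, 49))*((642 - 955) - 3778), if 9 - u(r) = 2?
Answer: 8697466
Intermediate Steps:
u(r) = 7 (u(r) = 9 - 1*2 = 9 - 2 = 7)
z(J, y) = 7 + J + y (z(J, y) = (J + y) + 7 = 7 + J + y)
(-2120 + z(-62, 49))*((642 - 955) - 3778) = (-2120 + (7 - 62 + 49))*((642 - 955) - 3778) = (-2120 - 6)*(-313 - 3778) = -2126*(-4091) = 8697466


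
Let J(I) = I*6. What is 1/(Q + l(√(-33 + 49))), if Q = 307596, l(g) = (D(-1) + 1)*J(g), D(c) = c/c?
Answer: 1/307644 ≈ 3.2505e-6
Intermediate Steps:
D(c) = 1
J(I) = 6*I
l(g) = 12*g (l(g) = (1 + 1)*(6*g) = 2*(6*g) = 12*g)
1/(Q + l(√(-33 + 49))) = 1/(307596 + 12*√(-33 + 49)) = 1/(307596 + 12*√16) = 1/(307596 + 12*4) = 1/(307596 + 48) = 1/307644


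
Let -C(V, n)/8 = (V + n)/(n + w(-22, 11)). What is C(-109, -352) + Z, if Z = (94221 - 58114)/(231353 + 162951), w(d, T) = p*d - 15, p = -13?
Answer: -1451268485/31938624 ≈ -45.439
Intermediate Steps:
w(d, T) = -15 - 13*d (w(d, T) = -13*d - 15 = -15 - 13*d)
Z = 36107/394304 ≈ 0.091571
C(V, n) = -8*(V + n)/(271 + n) (C(V, n) = -8*(V + n)/(n + (-15 - 13*(-22))) = -8*(V + n)/(n + (-15 + 286)) = -8*(V + n)/(n + 271) = -8*(V + n)/(271 + n))
C(-109, -352) + Z = 8*(-1*(-109) - 1*(-352))/(271 - 352) + 36107/394304 = 8*(109 + 352)/(-81) + 36107/394304 = 8*(-1/81)*461 + 36107/394304 = -3688/81 + 36107/394304 = -1451268485/31938624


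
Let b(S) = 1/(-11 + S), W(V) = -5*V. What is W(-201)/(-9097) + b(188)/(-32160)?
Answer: -5720790697/51783035040 ≈ -0.11048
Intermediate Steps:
W(-201)/(-9097) + b(188)/(-32160) = -5*(-201)/(-9097) + 1/((-11 + 188)*(-32160)) = 1005*(-1/9097) - 1/32160/177 = -1005/9097 + (1/177)*(-1/32160) = -1005/9097 - 1/5692320 = -5720790697/51783035040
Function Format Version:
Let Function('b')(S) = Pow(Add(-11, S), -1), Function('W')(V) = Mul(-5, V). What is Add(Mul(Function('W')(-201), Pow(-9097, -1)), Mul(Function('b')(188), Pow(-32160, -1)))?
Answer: Rational(-5720790697, 51783035040) ≈ -0.11048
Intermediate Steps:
Add(Mul(Function('W')(-201), Pow(-9097, -1)), Mul(Function('b')(188), Pow(-32160, -1))) = Add(Mul(Mul(-5, -201), Pow(-9097, -1)), Mul(Pow(Add(-11, 188), -1), Pow(-32160, -1))) = Add(Mul(1005, Rational(-1, 9097)), Mul(Pow(177, -1), Rational(-1, 32160))) = Add(Rational(-1005, 9097), Mul(Rational(1, 177), Rational(-1, 32160))) = Add(Rational(-1005, 9097), Rational(-1, 5692320)) = Rational(-5720790697, 51783035040)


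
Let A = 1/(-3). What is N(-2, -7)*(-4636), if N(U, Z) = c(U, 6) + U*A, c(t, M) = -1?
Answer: 4636/3 ≈ 1545.3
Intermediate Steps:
A = -1/3 ≈ -0.33333
N(U, Z) = -1 - U/3 (N(U, Z) = -1 + U*(-1/3) = -1 - U/3)
N(-2, -7)*(-4636) = (-1 - 1/3*(-2))*(-4636) = (-1 + 2/3)*(-4636) = -1/3*(-4636) = 4636/3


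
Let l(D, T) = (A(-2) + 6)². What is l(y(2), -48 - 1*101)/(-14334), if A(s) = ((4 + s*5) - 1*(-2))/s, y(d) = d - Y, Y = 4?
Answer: -32/7167 ≈ -0.0044649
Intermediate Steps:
y(d) = -4 + d (y(d) = d - 1*4 = d - 4 = -4 + d)
A(s) = (6 + 5*s)/s (A(s) = ((4 + 5*s) + 2)/s = (6 + 5*s)/s)
l(D, T) = 64 (l(D, T) = ((5 + 6/(-2)) + 6)² = ((5 + 6*(-½)) + 6)² = ((5 - 3) + 6)² = (2 + 6)² = 8² = 64)
l(y(2), -48 - 1*101)/(-14334) = 64/(-14334) = 64*(-1/14334) = -32/7167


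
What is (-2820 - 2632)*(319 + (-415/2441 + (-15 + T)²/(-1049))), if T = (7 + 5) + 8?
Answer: -4450674290772/2560609 ≈ -1.7381e+6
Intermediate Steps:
T = 20 (T = 12 + 8 = 20)
(-2820 - 2632)*(319 + (-415/2441 + (-15 + T)²/(-1049))) = (-2820 - 2632)*(319 + (-415/2441 + (-15 + 20)²/(-1049))) = -5452*(319 + (-415*1/2441 + 5²*(-1/1049))) = -5452*(319 + (-415/2441 + 25*(-1/1049))) = -5452*(319 + (-415/2441 - 25/1049)) = -5452*(319 - 496360/2560609) = -5452*816337911/2560609 = -4450674290772/2560609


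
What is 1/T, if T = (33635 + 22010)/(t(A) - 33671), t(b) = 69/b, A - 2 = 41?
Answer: -1447784/2392735 ≈ -0.60507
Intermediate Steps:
A = 43 (A = 2 + 41 = 43)
T = -2392735/1447784 (T = (33635 + 22010)/(69/43 - 33671) = 55645/(69*(1/43) - 33671) = 55645/(69/43 - 33671) = 55645/(-1447784/43) = 55645*(-43/1447784) = -2392735/1447784 ≈ -1.6527)
1/T = 1/(-2392735/1447784) = -1447784/2392735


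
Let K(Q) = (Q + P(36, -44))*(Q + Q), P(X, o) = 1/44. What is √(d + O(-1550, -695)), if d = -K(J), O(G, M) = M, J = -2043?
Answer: I*√4040577266/22 ≈ 2889.3*I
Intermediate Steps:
P(X, o) = 1/44
K(Q) = 2*Q*(1/44 + Q) (K(Q) = (Q + 1/44)*(Q + Q) = (1/44 + Q)*(2*Q) = 2*Q*(1/44 + Q))
d = -183647313/22 (d = -(-2043)*(1 + 44*(-2043))/22 = -(-2043)*(1 - 89892)/22 = -(-2043)*(-89891)/22 = -1*183647313/22 = -183647313/22 ≈ -8.3476e+6)
√(d + O(-1550, -695)) = √(-183647313/22 - 695) = √(-183662603/22) = I*√4040577266/22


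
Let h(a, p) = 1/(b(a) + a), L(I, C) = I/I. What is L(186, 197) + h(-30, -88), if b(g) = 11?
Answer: 18/19 ≈ 0.94737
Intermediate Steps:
L(I, C) = 1
h(a, p) = 1/(11 + a)
L(186, 197) + h(-30, -88) = 1 + 1/(11 - 30) = 1 + 1/(-19) = 1 - 1/19 = 18/19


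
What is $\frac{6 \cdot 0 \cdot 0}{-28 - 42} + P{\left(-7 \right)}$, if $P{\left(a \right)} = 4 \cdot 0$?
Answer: $0$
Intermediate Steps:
$P{\left(a \right)} = 0$
$\frac{6 \cdot 0 \cdot 0}{-28 - 42} + P{\left(-7 \right)} = \frac{6 \cdot 0 \cdot 0}{-28 - 42} + 0 = \frac{0 \cdot 0}{-70} + 0 = \left(- \frac{1}{70}\right) 0 + 0 = 0 + 0 = 0$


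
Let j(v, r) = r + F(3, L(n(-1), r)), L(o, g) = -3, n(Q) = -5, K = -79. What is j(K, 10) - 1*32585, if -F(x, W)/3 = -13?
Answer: -32536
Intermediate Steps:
F(x, W) = 39 (F(x, W) = -3*(-13) = 39)
j(v, r) = 39 + r (j(v, r) = r + 39 = 39 + r)
j(K, 10) - 1*32585 = (39 + 10) - 1*32585 = 49 - 32585 = -32536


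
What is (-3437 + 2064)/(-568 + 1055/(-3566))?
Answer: 4896118/2026543 ≈ 2.4160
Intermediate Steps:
(-3437 + 2064)/(-568 + 1055/(-3566)) = -1373/(-568 + 1055*(-1/3566)) = -1373/(-568 - 1055/3566) = -1373/(-2026543/3566) = -1373*(-3566/2026543) = 4896118/2026543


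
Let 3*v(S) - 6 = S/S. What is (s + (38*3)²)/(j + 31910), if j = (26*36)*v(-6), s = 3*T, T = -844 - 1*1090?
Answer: 3597/17047 ≈ 0.21100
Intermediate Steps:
T = -1934 (T = -844 - 1090 = -1934)
v(S) = 7/3 (v(S) = 2 + (S/S)/3 = 2 + (⅓)*1 = 2 + ⅓ = 7/3)
s = -5802 (s = 3*(-1934) = -5802)
j = 2184 (j = (26*36)*(7/3) = 936*(7/3) = 2184)
(s + (38*3)²)/(j + 31910) = (-5802 + (38*3)²)/(2184 + 31910) = (-5802 + 114²)/34094 = (-5802 + 12996)*(1/34094) = 7194*(1/34094) = 3597/17047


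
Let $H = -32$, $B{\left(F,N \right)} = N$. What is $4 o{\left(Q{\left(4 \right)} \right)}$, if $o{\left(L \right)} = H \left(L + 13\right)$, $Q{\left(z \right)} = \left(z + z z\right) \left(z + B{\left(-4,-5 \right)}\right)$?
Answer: $896$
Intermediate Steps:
$Q{\left(z \right)} = \left(-5 + z\right) \left(z + z^{2}\right)$ ($Q{\left(z \right)} = \left(z + z z\right) \left(z - 5\right) = \left(z + z^{2}\right) \left(-5 + z\right) = \left(-5 + z\right) \left(z + z^{2}\right)$)
$o{\left(L \right)} = -416 - 32 L$ ($o{\left(L \right)} = - 32 \left(L + 13\right) = - 32 \left(13 + L\right) = -416 - 32 L$)
$4 o{\left(Q{\left(4 \right)} \right)} = 4 \left(-416 - 32 \cdot 4 \left(-5 + 4^{2} - 16\right)\right) = 4 \left(-416 - 32 \cdot 4 \left(-5 + 16 - 16\right)\right) = 4 \left(-416 - 32 \cdot 4 \left(-5\right)\right) = 4 \left(-416 - -640\right) = 4 \left(-416 + 640\right) = 4 \cdot 224 = 896$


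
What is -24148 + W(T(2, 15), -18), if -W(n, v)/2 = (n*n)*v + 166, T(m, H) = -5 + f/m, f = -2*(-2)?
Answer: -24156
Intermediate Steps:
f = 4
T(m, H) = -5 + 4/m
W(n, v) = -332 - 2*v*n² (W(n, v) = -2*((n*n)*v + 166) = -2*(n²*v + 166) = -2*(v*n² + 166) = -2*(166 + v*n²) = -332 - 2*v*n²)
-24148 + W(T(2, 15), -18) = -24148 + (-332 - 2*(-18)*(-5 + 4/2)²) = -24148 + (-332 - 2*(-18)*(-5 + 4*(½))²) = -24148 + (-332 - 2*(-18)*(-5 + 2)²) = -24148 + (-332 - 2*(-18)*(-3)²) = -24148 + (-332 - 2*(-18)*9) = -24148 + (-332 + 324) = -24148 - 8 = -24156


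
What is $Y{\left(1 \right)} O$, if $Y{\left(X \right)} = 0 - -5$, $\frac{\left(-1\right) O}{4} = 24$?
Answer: $-480$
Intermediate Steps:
$O = -96$ ($O = \left(-4\right) 24 = -96$)
$Y{\left(X \right)} = 5$ ($Y{\left(X \right)} = 0 + 5 = 5$)
$Y{\left(1 \right)} O = 5 \left(-96\right) = -480$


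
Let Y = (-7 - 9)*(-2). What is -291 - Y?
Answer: -323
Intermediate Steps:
Y = 32 (Y = -16*(-2) = 32)
-291 - Y = -291 - 1*32 = -291 - 32 = -323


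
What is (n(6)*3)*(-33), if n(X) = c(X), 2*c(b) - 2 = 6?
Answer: -396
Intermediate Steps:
c(b) = 4 (c(b) = 1 + (½)*6 = 1 + 3 = 4)
n(X) = 4
(n(6)*3)*(-33) = (4*3)*(-33) = 12*(-33) = -396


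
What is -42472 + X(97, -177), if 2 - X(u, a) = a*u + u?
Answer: -25398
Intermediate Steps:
X(u, a) = 2 - u - a*u (X(u, a) = 2 - (a*u + u) = 2 - (u + a*u) = 2 + (-u - a*u) = 2 - u - a*u)
-42472 + X(97, -177) = -42472 + (2 - 1*97 - 1*(-177)*97) = -42472 + (2 - 97 + 17169) = -42472 + 17074 = -25398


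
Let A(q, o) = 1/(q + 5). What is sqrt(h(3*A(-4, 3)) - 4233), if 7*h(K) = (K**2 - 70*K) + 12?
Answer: 2*I*sqrt(1065) ≈ 65.269*I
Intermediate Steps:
A(q, o) = 1/(5 + q)
h(K) = 12/7 - 10*K + K**2/7 (h(K) = ((K**2 - 70*K) + 12)/7 = (12 + K**2 - 70*K)/7 = 12/7 - 10*K + K**2/7)
sqrt(h(3*A(-4, 3)) - 4233) = sqrt((12/7 - 30/(5 - 4) + (3/(5 - 4))**2/7) - 4233) = sqrt((12/7 - 30/1 + (3/1)**2/7) - 4233) = sqrt((12/7 - 30 + (3*1)**2/7) - 4233) = sqrt((12/7 - 10*3 + (1/7)*3**2) - 4233) = sqrt((12/7 - 30 + (1/7)*9) - 4233) = sqrt((12/7 - 30 + 9/7) - 4233) = sqrt(-27 - 4233) = sqrt(-4260) = 2*I*sqrt(1065)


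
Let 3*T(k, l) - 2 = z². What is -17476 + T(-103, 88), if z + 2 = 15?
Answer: -17419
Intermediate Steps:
z = 13 (z = -2 + 15 = 13)
T(k, l) = 57 (T(k, l) = ⅔ + (⅓)*13² = ⅔ + (⅓)*169 = ⅔ + 169/3 = 57)
-17476 + T(-103, 88) = -17476 + 57 = -17419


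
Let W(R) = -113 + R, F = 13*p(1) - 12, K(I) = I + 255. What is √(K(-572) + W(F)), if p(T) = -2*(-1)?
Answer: 4*I*√26 ≈ 20.396*I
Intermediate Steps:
K(I) = 255 + I
p(T) = 2
F = 14 (F = 13*2 - 12 = 26 - 12 = 14)
√(K(-572) + W(F)) = √((255 - 572) + (-113 + 14)) = √(-317 - 99) = √(-416) = 4*I*√26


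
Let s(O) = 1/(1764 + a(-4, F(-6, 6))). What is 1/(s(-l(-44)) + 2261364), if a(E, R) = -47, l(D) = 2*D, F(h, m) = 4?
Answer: 1717/3882761989 ≈ 4.4221e-7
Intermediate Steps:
s(O) = 1/1717 (s(O) = 1/(1764 - 47) = 1/1717)
1/(s(-l(-44)) + 2261364) = 1/(1/1717 + 2261364) = 1/(3882761989/1717) = 1717/3882761989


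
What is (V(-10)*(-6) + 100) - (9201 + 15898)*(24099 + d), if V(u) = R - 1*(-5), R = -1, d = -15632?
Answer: -212513157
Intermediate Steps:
V(u) = 4 (V(u) = -1 - 1*(-5) = -1 + 5 = 4)
(V(-10)*(-6) + 100) - (9201 + 15898)*(24099 + d) = (4*(-6) + 100) - (9201 + 15898)*(24099 - 15632) = (-24 + 100) - 25099*8467 = 76 - 1*212513233 = 76 - 212513233 = -212513157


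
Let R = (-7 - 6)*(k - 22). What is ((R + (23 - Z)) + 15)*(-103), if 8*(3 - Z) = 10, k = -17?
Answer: -223819/4 ≈ -55955.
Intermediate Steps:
Z = 7/4 (Z = 3 - ⅛*10 = 3 - 5/4 = 7/4 ≈ 1.7500)
R = 507 (R = (-7 - 6)*(-17 - 22) = -13*(-39) = 507)
((R + (23 - Z)) + 15)*(-103) = ((507 + (23 - 1*7/4)) + 15)*(-103) = ((507 + (23 - 7/4)) + 15)*(-103) = ((507 + 85/4) + 15)*(-103) = (2113/4 + 15)*(-103) = (2173/4)*(-103) = -223819/4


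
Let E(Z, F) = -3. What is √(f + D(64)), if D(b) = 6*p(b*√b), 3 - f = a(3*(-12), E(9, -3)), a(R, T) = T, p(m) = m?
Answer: 9*√38 ≈ 55.480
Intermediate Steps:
f = 6 (f = 3 - 1*(-3) = 3 + 3 = 6)
D(b) = 6*b^(3/2) (D(b) = 6*(b*√b) = 6*b^(3/2))
√(f + D(64)) = √(6 + 6*64^(3/2)) = √(6 + 6*512) = √(6 + 3072) = √3078 = 9*√38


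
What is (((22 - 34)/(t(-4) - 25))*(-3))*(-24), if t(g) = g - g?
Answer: 864/25 ≈ 34.560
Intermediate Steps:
t(g) = 0
(((22 - 34)/(t(-4) - 25))*(-3))*(-24) = (((22 - 34)/(0 - 25))*(-3))*(-24) = (-12/(-25)*(-3))*(-24) = (-12*(-1/25)*(-3))*(-24) = ((12/25)*(-3))*(-24) = -36/25*(-24) = 864/25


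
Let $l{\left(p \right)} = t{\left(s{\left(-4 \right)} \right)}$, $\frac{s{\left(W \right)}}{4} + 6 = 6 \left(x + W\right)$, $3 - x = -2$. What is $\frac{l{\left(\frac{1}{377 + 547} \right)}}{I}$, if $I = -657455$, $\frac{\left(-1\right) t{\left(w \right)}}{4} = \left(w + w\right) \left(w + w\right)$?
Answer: $0$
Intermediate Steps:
$x = 5$ ($x = 3 - -2 = 3 + 2 = 5$)
$s{\left(W \right)} = 96 + 24 W$ ($s{\left(W \right)} = -24 + 4 \cdot 6 \left(5 + W\right) = -24 + 4 \left(30 + 6 W\right) = -24 + \left(120 + 24 W\right) = 96 + 24 W$)
$t{\left(w \right)} = - 16 w^{2}$ ($t{\left(w \right)} = - 4 \left(w + w\right) \left(w + w\right) = - 4 \cdot 2 w 2 w = - 4 \cdot 4 w^{2} = - 16 w^{2}$)
$l{\left(p \right)} = 0$ ($l{\left(p \right)} = - 16 \left(96 + 24 \left(-4\right)\right)^{2} = - 16 \left(96 - 96\right)^{2} = - 16 \cdot 0^{2} = \left(-16\right) 0 = 0$)
$\frac{l{\left(\frac{1}{377 + 547} \right)}}{I} = \frac{0}{-657455} = 0 \left(- \frac{1}{657455}\right) = 0$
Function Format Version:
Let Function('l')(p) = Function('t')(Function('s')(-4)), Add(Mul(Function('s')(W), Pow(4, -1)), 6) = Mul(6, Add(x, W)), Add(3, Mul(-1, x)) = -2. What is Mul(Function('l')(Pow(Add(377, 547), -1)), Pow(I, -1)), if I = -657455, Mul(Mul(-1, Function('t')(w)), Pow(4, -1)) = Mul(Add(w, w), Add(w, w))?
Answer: 0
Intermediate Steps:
x = 5 (x = Add(3, Mul(-1, -2)) = Add(3, 2) = 5)
Function('s')(W) = Add(96, Mul(24, W)) (Function('s')(W) = Add(-24, Mul(4, Mul(6, Add(5, W)))) = Add(-24, Mul(4, Add(30, Mul(6, W)))) = Add(-24, Add(120, Mul(24, W))) = Add(96, Mul(24, W)))
Function('t')(w) = Mul(-16, Pow(w, 2)) (Function('t')(w) = Mul(-4, Mul(Add(w, w), Add(w, w))) = Mul(-4, Mul(Mul(2, w), Mul(2, w))) = Mul(-4, Mul(4, Pow(w, 2))) = Mul(-16, Pow(w, 2)))
Function('l')(p) = 0 (Function('l')(p) = Mul(-16, Pow(Add(96, Mul(24, -4)), 2)) = Mul(-16, Pow(Add(96, -96), 2)) = Mul(-16, Pow(0, 2)) = Mul(-16, 0) = 0)
Mul(Function('l')(Pow(Add(377, 547), -1)), Pow(I, -1)) = Mul(0, Pow(-657455, -1)) = Mul(0, Rational(-1, 657455)) = 0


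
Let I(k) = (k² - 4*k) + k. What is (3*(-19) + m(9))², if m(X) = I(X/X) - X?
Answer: 4624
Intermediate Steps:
I(k) = k² - 3*k
m(X) = -2 - X (m(X) = (X/X)*(-3 + X/X) - X = 1*(-3 + 1) - X = 1*(-2) - X = -2 - X)
(3*(-19) + m(9))² = (3*(-19) + (-2 - 1*9))² = (-57 + (-2 - 9))² = (-57 - 11)² = (-68)² = 4624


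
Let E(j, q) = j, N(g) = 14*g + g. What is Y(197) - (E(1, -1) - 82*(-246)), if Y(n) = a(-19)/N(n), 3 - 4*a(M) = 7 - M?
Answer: -238444883/11820 ≈ -20173.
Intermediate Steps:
N(g) = 15*g
a(M) = -1 + M/4 (a(M) = ¾ - (7 - M)/4 = ¾ + (-7/4 + M/4) = -1 + M/4)
Y(n) = -23/(60*n) (Y(n) = (-1 + (¼)*(-19))/((15*n)) = (-1 - 19/4)*(1/(15*n)) = -23/(60*n))
Y(197) - (E(1, -1) - 82*(-246)) = -23/60/197 - (1 - 82*(-246)) = -23/60*1/197 - (1 + 20172) = -23/11820 - 1*20173 = -23/11820 - 20173 = -238444883/11820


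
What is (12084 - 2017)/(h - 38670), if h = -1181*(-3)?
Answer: -10067/35127 ≈ -0.28659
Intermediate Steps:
h = 3543
(12084 - 2017)/(h - 38670) = (12084 - 2017)/(3543 - 38670) = 10067/(-35127) = 10067*(-1/35127) = -10067/35127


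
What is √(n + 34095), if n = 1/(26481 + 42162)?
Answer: √17850101796922/22881 ≈ 184.65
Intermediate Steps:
n = 1/68643 ≈ 1.4568e-5
√(n + 34095) = √(1/68643 + 34095) = √(2340383086/68643) = √17850101796922/22881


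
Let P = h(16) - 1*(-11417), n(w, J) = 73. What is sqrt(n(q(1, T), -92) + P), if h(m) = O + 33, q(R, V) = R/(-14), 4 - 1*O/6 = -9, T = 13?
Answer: 3*sqrt(1289) ≈ 107.71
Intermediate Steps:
O = 78 (O = 24 - 6*(-9) = 24 + 54 = 78)
q(R, V) = -R/14 (q(R, V) = R*(-1/14) = -R/14)
h(m) = 111 (h(m) = 78 + 33 = 111)
P = 11528 (P = 111 - 1*(-11417) = 111 + 11417 = 11528)
sqrt(n(q(1, T), -92) + P) = sqrt(73 + 11528) = sqrt(11601) = 3*sqrt(1289)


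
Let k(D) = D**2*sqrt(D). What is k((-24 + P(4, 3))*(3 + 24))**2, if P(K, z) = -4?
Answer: -246949969867776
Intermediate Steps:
k(D) = D**(5/2)
k((-24 + P(4, 3))*(3 + 24))**2 = (((-24 - 4)*(3 + 24))**(5/2))**2 = ((-28*27)**(5/2))**2 = ((-756)**(5/2))**2 = (3429216*I*sqrt(21))**2 = -246949969867776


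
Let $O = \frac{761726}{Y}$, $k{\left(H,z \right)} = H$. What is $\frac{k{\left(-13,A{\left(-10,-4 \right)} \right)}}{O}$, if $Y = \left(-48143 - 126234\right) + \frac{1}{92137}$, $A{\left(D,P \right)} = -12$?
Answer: $\frac{104432728712}{35091574231} \approx 2.976$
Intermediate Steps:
$Y = - \frac{16066573648}{92137}$ ($Y = -174377 + \frac{1}{92137} = - \frac{16066573648}{92137} \approx -1.7438 \cdot 10^{5}$)
$O = - \frac{35091574231}{8033286824}$ ($O = \frac{761726}{- \frac{16066573648}{92137}} = 761726 \left(- \frac{92137}{16066573648}\right) = - \frac{35091574231}{8033286824} \approx -4.3683$)
$\frac{k{\left(-13,A{\left(-10,-4 \right)} \right)}}{O} = - \frac{13}{- \frac{35091574231}{8033286824}} = \left(-13\right) \left(- \frac{8033286824}{35091574231}\right) = \frac{104432728712}{35091574231}$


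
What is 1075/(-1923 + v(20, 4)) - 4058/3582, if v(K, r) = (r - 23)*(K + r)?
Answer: -2250772/1420263 ≈ -1.5848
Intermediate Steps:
v(K, r) = (-23 + r)*(K + r)
1075/(-1923 + v(20, 4)) - 4058/3582 = 1075/(-1923 + (4**2 - 23*20 - 23*4 + 20*4)) - 4058/3582 = 1075/(-1923 + (16 - 460 - 92 + 80)) - 4058*1/3582 = 1075/(-1923 - 456) - 2029/1791 = 1075/(-2379) - 2029/1791 = 1075*(-1/2379) - 2029/1791 = -1075/2379 - 2029/1791 = -2250772/1420263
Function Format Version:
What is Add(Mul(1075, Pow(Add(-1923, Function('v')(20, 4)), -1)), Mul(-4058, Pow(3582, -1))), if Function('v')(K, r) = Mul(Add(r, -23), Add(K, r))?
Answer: Rational(-2250772, 1420263) ≈ -1.5848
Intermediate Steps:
Function('v')(K, r) = Mul(Add(-23, r), Add(K, r))
Add(Mul(1075, Pow(Add(-1923, Function('v')(20, 4)), -1)), Mul(-4058, Pow(3582, -1))) = Add(Mul(1075, Pow(Add(-1923, Add(Pow(4, 2), Mul(-23, 20), Mul(-23, 4), Mul(20, 4))), -1)), Mul(-4058, Pow(3582, -1))) = Add(Mul(1075, Pow(Add(-1923, Add(16, -460, -92, 80)), -1)), Mul(-4058, Rational(1, 3582))) = Add(Mul(1075, Pow(Add(-1923, -456), -1)), Rational(-2029, 1791)) = Add(Mul(1075, Pow(-2379, -1)), Rational(-2029, 1791)) = Add(Mul(1075, Rational(-1, 2379)), Rational(-2029, 1791)) = Add(Rational(-1075, 2379), Rational(-2029, 1791)) = Rational(-2250772, 1420263)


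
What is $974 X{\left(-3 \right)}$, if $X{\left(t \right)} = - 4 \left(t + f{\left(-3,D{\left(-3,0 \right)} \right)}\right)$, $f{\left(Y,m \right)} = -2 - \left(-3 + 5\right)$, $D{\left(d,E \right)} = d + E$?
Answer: $27272$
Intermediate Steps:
$D{\left(d,E \right)} = E + d$
$f{\left(Y,m \right)} = -4$ ($f{\left(Y,m \right)} = -2 - 2 = -4$)
$X{\left(t \right)} = 16 - 4 t$ ($X{\left(t \right)} = - 4 \left(t - 4\right) = - 4 \left(-4 + t\right) = 16 - 4 t$)
$974 X{\left(-3 \right)} = 974 \left(16 - -12\right) = 974 \left(16 + 12\right) = 974 \cdot 28 = 27272$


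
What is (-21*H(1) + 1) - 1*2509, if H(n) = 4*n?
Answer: -2592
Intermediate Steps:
(-21*H(1) + 1) - 1*2509 = (-84 + 1) - 1*2509 = (-21*4 + 1) - 2509 = (-84 + 1) - 2509 = -83 - 2509 = -2592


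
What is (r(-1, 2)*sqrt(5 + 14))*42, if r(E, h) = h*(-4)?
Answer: -336*sqrt(19) ≈ -1464.6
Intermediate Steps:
r(E, h) = -4*h
(r(-1, 2)*sqrt(5 + 14))*42 = ((-4*2)*sqrt(5 + 14))*42 = -8*sqrt(19)*42 = -336*sqrt(19)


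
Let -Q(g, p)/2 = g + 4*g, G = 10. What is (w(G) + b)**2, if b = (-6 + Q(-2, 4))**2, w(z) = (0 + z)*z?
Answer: 87616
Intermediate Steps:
w(z) = z**2 (w(z) = z*z = z**2)
Q(g, p) = -10*g (Q(g, p) = -2*(g + 4*g) = -10*g)
b = 196 (b = (-6 - 10*(-2))**2 = (-6 + 20)**2 = 14**2 = 196)
(w(G) + b)**2 = (10**2 + 196)**2 = (100 + 196)**2 = 296**2 = 87616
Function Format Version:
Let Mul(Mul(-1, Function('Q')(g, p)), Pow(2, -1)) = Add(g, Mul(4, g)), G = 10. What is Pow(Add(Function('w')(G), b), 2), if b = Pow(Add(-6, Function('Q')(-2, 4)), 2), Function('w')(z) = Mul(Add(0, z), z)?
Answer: 87616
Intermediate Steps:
Function('w')(z) = Pow(z, 2) (Function('w')(z) = Mul(z, z) = Pow(z, 2))
Function('Q')(g, p) = Mul(-10, g) (Function('Q')(g, p) = Mul(-2, Add(g, Mul(4, g))) = Mul(-2, Mul(5, g)) = Mul(-10, g))
b = 196 (b = Pow(Add(-6, Mul(-10, -2)), 2) = Pow(Add(-6, 20), 2) = Pow(14, 2) = 196)
Pow(Add(Function('w')(G), b), 2) = Pow(Add(Pow(10, 2), 196), 2) = Pow(Add(100, 196), 2) = Pow(296, 2) = 87616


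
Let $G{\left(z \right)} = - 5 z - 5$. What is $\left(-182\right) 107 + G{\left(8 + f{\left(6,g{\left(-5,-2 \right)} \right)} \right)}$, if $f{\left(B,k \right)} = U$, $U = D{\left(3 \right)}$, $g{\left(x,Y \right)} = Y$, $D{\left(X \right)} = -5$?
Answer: $-19494$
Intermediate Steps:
$U = -5$
$f{\left(B,k \right)} = -5$
$G{\left(z \right)} = -5 - 5 z$
$\left(-182\right) 107 + G{\left(8 + f{\left(6,g{\left(-5,-2 \right)} \right)} \right)} = \left(-182\right) 107 - \left(5 + 5 \left(8 - 5\right)\right) = -19474 - 20 = -19494$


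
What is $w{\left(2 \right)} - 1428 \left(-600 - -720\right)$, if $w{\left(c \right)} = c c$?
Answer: $-171356$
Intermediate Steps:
$w{\left(c \right)} = c^{2}$
$w{\left(2 \right)} - 1428 \left(-600 - -720\right) = 2^{2} - 1428 \left(-600 - -720\right) = 4 - 1428 \left(-600 + 720\right) = 4 - 171360 = -171356$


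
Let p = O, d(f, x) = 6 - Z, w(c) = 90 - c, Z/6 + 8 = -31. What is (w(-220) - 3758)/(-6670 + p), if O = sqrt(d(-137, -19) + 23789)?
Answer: 22998160/44464871 + 3448*sqrt(24029)/44464871 ≈ 0.52924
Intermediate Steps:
Z = -234 (Z = -48 + 6*(-31) = -48 - 186 = -234)
d(f, x) = 240 (d(f, x) = 6 - 1*(-234) = 6 + 234 = 240)
O = sqrt(24029) (O = sqrt(240 + 23789) = sqrt(24029) ≈ 155.01)
p = sqrt(24029) ≈ 155.01
(w(-220) - 3758)/(-6670 + p) = ((90 - 1*(-220)) - 3758)/(-6670 + sqrt(24029)) = ((90 + 220) - 3758)/(-6670 + sqrt(24029)) = (310 - 3758)/(-6670 + sqrt(24029)) = -3448/(-6670 + sqrt(24029))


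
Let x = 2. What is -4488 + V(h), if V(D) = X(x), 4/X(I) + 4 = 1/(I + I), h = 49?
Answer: -67336/15 ≈ -4489.1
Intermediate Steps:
X(I) = 4/(-4 + 1/(2*I)) (X(I) = 4/(-4 + 1/(I + I)) = 4/(-4 + 1/(2*I)))
V(D) = -16/15 (V(D) = -8*2/(-1 + 8*2) = -8*2/(-1 + 16) = -8*2/15 = -8*2*1/15 = -16/15)
-4488 + V(h) = -4488 - 16/15 = -67336/15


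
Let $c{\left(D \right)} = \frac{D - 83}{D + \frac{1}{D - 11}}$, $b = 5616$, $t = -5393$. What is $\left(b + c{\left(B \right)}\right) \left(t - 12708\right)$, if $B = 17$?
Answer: $- \frac{10463319252}{103} \approx -1.0159 \cdot 10^{8}$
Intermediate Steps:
$c{\left(D \right)} = \frac{-83 + D}{D + \frac{1}{-11 + D}}$
$\left(b + c{\left(B \right)}\right) \left(t - 12708\right) = \left(5616 + \frac{913 + 17^{2} - 1598}{1 + 17^{2} - 187}\right) \left(-5393 - 12708\right) = \left(5616 + \frac{913 + 289 - 1598}{1 + 289 - 187}\right) \left(-18101\right) = \left(5616 + \frac{1}{103} \left(-396\right)\right) \left(-18101\right) = \left(5616 - \frac{396}{103}\right) \left(-18101\right) = \frac{578052}{103} \left(-18101\right) = - \frac{10463319252}{103}$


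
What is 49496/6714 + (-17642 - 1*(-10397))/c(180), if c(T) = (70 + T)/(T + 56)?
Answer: -573367874/83925 ≈ -6831.9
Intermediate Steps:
c(T) = (70 + T)/(56 + T)
49496/6714 + (-17642 - 1*(-10397))/c(180) = 49496/6714 + (-17642 - 1*(-10397))/(((70 + 180)/(56 + 180))) = 49496*(1/6714) + (-17642 + 10397)/((250/236)) = 24748/3357 - 7245/((1/236)*250) = 24748/3357 - 7245/125/118 = 24748/3357 - 7245*118/125 = 24748/3357 - 170982/25 = -573367874/83925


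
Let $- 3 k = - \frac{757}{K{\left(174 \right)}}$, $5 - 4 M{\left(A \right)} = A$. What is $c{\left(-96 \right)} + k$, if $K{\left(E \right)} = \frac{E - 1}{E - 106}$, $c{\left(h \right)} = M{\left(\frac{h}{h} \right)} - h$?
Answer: $\frac{101819}{519} \approx 196.18$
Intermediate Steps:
$M{\left(A \right)} = \frac{5}{4} - \frac{A}{4}$
$c{\left(h \right)} = 1 - h$ ($c{\left(h \right)} = \left(\frac{5}{4} - \frac{h \frac{1}{h}}{4}\right) - h = \left(\frac{5}{4} - \frac{1}{4}\right) - h = 1 - h$)
$K{\left(E \right)} = \frac{-1 + E}{-106 + E}$
$k = \frac{51476}{519}$ ($k = - \frac{\left(-757\right) \frac{1}{\frac{1}{-106 + 174} \left(-1 + 174\right)}}{3} = - \frac{\left(-757\right) \frac{1}{\frac{1}{68} \cdot 173}}{3} = - \frac{\left(-757\right) \frac{1}{\frac{173}{68}}}{3} = - \frac{\left(-757\right) \frac{68}{173}}{3} = \left(- \frac{1}{3}\right) \left(- \frac{51476}{173}\right) = \frac{51476}{519} \approx 99.183$)
$c{\left(-96 \right)} + k = \left(1 - -96\right) + \frac{51476}{519} = \left(1 + 96\right) + \frac{51476}{519} = 97 + \frac{51476}{519} = \frac{101819}{519}$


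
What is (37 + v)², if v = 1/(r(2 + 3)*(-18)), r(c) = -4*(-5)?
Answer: 177395761/129600 ≈ 1368.8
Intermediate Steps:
r(c) = 20
v = -1/360 (v = 1/(20*(-18)) = (1/20)*(-1/18) = -1/360 ≈ -0.0027778)
(37 + v)² = (37 - 1/360)² = (13319/360)² = 177395761/129600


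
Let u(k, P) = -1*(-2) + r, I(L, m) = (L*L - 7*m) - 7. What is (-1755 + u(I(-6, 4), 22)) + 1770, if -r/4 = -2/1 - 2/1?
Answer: 33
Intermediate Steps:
r = 16 (r = -4*(-2/1 - 2/1) = -4*(-2*1 - 2*1) = -4*(-2 - 2) = -4*(-4) = 16)
I(L, m) = -7 + L² - 7*m (I(L, m) = (L² - 7*m) - 7 = -7 + L² - 7*m)
u(k, P) = 18 (u(k, P) = -1*(-2) + 16 = 2 + 16 = 18)
(-1755 + u(I(-6, 4), 22)) + 1770 = (-1755 + 18) + 1770 = -1737 + 1770 = 33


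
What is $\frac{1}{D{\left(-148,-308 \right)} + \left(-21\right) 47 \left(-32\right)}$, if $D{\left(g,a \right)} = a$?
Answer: $\frac{1}{31276} \approx 3.1973 \cdot 10^{-5}$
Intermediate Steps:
$\frac{1}{D{\left(-148,-308 \right)} + \left(-21\right) 47 \left(-32\right)} = \frac{1}{-308 + \left(-21\right) 47 \left(-32\right)} = \frac{1}{-308 - -31584} = \frac{1}{-308 + 31584} = \frac{1}{31276}$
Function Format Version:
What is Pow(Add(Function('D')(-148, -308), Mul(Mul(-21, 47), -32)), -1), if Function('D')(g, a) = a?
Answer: Rational(1, 31276) ≈ 3.1973e-5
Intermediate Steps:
Pow(Add(Function('D')(-148, -308), Mul(Mul(-21, 47), -32)), -1) = Pow(Add(-308, Mul(Mul(-21, 47), -32)), -1) = Pow(Add(-308, Mul(-987, -32)), -1) = Pow(Add(-308, 31584), -1) = Pow(31276, -1) = Rational(1, 31276)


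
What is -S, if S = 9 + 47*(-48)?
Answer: 2247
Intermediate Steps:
S = -2247 (S = 9 - 2256 = -2247)
-S = -1*(-2247) = 2247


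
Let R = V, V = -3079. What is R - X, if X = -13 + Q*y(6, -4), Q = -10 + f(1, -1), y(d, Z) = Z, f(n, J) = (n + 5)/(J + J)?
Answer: -3118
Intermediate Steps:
f(n, J) = (5 + n)/(2*J) (f(n, J) = (5 + n)/((2*J)) = (5 + n)*(1/(2*J)) = (5 + n)/(2*J))
R = -3079
Q = -13 (Q = -10 + (½)*(5 + 1)/(-1) = -10 + (½)*(-1)*6 = -10 - 3 = -13)
X = 39 (X = -13 - 13*(-4) = -13 + 52 = 39)
R - X = -3079 - 1*39 = -3079 - 39 = -3118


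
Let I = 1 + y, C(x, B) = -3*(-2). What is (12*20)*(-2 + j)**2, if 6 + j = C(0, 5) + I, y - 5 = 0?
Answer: 3840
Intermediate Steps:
y = 5 (y = 5 + 0 = 5)
C(x, B) = 6
I = 6 (I = 1 + 5 = 6)
j = 6 (j = -6 + (6 + 6) = -6 + 12 = 6)
(12*20)*(-2 + j)**2 = (12*20)*(-2 + 6)**2 = 240*4**2 = 240*16 = 3840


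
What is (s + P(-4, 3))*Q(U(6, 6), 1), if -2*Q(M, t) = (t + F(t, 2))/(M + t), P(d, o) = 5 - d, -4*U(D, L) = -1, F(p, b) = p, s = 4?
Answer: -52/5 ≈ -10.400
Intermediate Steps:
U(D, L) = ¼ (U(D, L) = -¼*(-1) = ¼)
Q(M, t) = -t/(M + t) (Q(M, t) = -(t + t)/(2*(M + t)) = -2*t/(2*(M + t)) = -t/(M + t))
(s + P(-4, 3))*Q(U(6, 6), 1) = (4 + (5 - 1*(-4)))*(-1*1/(¼ + 1)) = (4 + (5 + 4))*(-1*1/5/4) = (4 + 9)*(-1*1*⅘) = 13*(-⅘) = -52/5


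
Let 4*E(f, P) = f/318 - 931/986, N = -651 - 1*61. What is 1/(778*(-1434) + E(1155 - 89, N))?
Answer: -627096/699620529083 ≈ -8.9634e-7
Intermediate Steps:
N = -712 (N = -651 - 61 = -712)
E(f, P) = -931/3944 + f/1272 (E(f, P) = (f/318 - 931/986)/4 = (-931/986 + f/318)/4 = -931/3944 + f/1272)
1/(778*(-1434) + E(1155 - 89, N)) = 1/(778*(-1434) + (-931/3944 + (1155 - 89)/1272)) = 1/(-1115652 + (-931/3944 + (1/1272)*1066)) = 1/(-1115652 + (-931/3944 + 533/636)) = 1/(-1115652 + 377509/627096) = 1/(-699620529083/627096) = -627096/699620529083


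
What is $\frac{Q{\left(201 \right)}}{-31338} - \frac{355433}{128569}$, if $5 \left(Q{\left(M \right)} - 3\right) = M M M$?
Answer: $- \frac{183292045879}{3357579435} \approx -54.591$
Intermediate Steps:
$Q{\left(M \right)} = 3 + \frac{M^{3}}{5}$ ($Q{\left(M \right)} = 3 + \frac{M M M}{5} = 3 + \frac{M^{2} M}{5} = 3 + \frac{M^{3}}{5}$)
$\frac{Q{\left(201 \right)}}{-31338} - \frac{355433}{128569} = \frac{3 + \frac{201^{3}}{5}}{-31338} - \frac{355433}{128569} = \left(3 + \frac{1}{5} \cdot 8120601\right) \left(- \frac{1}{31338}\right) - \frac{355433}{128569} = \left(3 + \frac{8120601}{5}\right) \left(- \frac{1}{31338}\right) - \frac{355433}{128569} = \frac{8120616}{5} \left(- \frac{1}{31338}\right) - \frac{355433}{128569} = - \frac{1353436}{26115} - \frac{355433}{128569} = - \frac{183292045879}{3357579435}$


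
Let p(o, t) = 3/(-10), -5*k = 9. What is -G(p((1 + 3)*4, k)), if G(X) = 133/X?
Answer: 1330/3 ≈ 443.33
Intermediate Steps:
k = -9/5 (k = -⅕*9 = -9/5 ≈ -1.8000)
p(o, t) = -3/10 (p(o, t) = 3*(-⅒) = -3/10)
-G(p((1 + 3)*4, k)) = -133/(-3/10) = -133*(-10)/3 = -1*(-1330/3) = 1330/3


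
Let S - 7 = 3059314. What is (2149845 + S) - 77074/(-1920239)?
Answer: 10002843787748/1920239 ≈ 5.2092e+6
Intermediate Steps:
S = 3059321 (S = 7 + 3059314 = 3059321)
(2149845 + S) - 77074/(-1920239) = (2149845 + 3059321) - 77074/(-1920239) = 5209166 - 77074*(-1/1920239) = 5209166 + 77074/1920239 = 10002843787748/1920239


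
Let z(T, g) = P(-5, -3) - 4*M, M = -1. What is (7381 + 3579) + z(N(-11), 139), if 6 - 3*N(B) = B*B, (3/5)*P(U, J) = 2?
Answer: 32902/3 ≈ 10967.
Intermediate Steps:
P(U, J) = 10/3 (P(U, J) = (5/3)*2 = 10/3)
N(B) = 2 - B**2/3 (N(B) = 2 - B*B/3 = 2 - B**2/3)
z(T, g) = 22/3 (z(T, g) = 10/3 - 4*(-1) = 10/3 + 4 = 22/3)
(7381 + 3579) + z(N(-11), 139) = (7381 + 3579) + 22/3 = 10960 + 22/3 = 32902/3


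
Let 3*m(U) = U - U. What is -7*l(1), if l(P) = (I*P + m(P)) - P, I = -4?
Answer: 35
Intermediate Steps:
m(U) = 0 (m(U) = (U - U)/3 = (1/3)*0 = 0)
l(P) = -5*P (l(P) = (-4*P + 0) - P = -4*P - P = -5*P)
-7*l(1) = -(-35) = -7*(-5) = 35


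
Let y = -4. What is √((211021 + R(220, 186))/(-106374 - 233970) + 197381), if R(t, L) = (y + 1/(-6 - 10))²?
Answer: √162583939523198482/907584 ≈ 444.27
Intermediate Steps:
R(t, L) = 4225/256 (R(t, L) = (-4 + 1/(-6 - 10))² = (-4 + 1/(-16))² = (-4 - 1/16)² = (-65/16)² = 4225/256)
√((211021 + R(220, 186))/(-106374 - 233970) + 197381) = √((211021 + 4225/256)/(-106374 - 233970) + 197381) = √((54025601/256)/(-340344) + 197381) = √((54025601/256)*(-1/340344) + 197381) = √(-54025601/87128064 + 197381) = √(17197370374783/87128064) = √162583939523198482/907584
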